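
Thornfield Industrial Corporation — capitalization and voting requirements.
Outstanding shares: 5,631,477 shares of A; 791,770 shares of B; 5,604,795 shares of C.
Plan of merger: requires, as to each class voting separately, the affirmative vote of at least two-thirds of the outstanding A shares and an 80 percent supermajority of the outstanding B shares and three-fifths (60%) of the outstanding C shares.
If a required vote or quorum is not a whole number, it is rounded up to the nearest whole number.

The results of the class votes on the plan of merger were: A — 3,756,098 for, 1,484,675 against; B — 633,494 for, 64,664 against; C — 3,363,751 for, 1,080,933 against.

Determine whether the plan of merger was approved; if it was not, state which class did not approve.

Approved — every class gave the required vote.

A: 2/3 of 5631477 = 3754318; 3,754,318 required, 3,756,098 in favor — approved.
B: 4/5 of 791770 = 633416; 633,416 required, 633,494 in favor — approved.
C: 3/5 of 5604795 = 3362877; 3,362,877 required, 3,363,751 in favor — approved.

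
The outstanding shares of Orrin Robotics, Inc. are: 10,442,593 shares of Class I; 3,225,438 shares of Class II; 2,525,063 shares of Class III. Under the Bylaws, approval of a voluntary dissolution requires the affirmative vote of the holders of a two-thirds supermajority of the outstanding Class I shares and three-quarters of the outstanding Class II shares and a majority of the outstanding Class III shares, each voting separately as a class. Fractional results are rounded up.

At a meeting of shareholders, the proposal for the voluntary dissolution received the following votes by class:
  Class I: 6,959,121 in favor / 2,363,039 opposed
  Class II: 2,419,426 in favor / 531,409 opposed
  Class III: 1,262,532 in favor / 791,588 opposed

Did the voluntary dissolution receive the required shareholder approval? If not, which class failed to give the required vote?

Not approved — the Class I shares did not give the required vote.

Class I: 2/3 of 10442593 = 6961728.67, rounded up to 6961729; 6,961,729 required, 6,959,121 in favor — not approved.
Class II: 3/4 of 3225438 = 2419078.50, rounded up to 2419079; 2,419,079 required, 2,419,426 in favor — approved.
Class III: a majority of 2525063 is 1262532; 1,262,532 required, 1,262,532 in favor — approved.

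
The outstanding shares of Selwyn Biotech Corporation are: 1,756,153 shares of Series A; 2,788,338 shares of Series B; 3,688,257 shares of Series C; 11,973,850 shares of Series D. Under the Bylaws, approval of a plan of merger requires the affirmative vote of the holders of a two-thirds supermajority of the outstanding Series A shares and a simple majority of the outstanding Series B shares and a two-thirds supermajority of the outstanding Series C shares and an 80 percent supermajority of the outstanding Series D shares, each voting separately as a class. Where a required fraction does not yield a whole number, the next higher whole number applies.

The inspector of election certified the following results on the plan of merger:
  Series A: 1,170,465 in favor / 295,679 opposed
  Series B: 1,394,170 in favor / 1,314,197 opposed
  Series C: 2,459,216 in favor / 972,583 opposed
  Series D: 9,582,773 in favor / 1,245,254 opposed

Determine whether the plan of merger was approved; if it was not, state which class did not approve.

Series A: 2/3 of 1756153 = 1170768.67, rounded up to 1170769; 1,170,769 required, 1,170,465 in favor — not approved.
Series B: a majority of 2788338 is 1394170; 1,394,170 required, 1,394,170 in favor — approved.
Series C: 2/3 of 3688257 = 2458838; 2,458,838 required, 2,459,216 in favor — approved.
Series D: 4/5 of 11973850 = 9579080; 9,579,080 required, 9,582,773 in favor — approved.

Not approved — the Series A shares did not give the required vote.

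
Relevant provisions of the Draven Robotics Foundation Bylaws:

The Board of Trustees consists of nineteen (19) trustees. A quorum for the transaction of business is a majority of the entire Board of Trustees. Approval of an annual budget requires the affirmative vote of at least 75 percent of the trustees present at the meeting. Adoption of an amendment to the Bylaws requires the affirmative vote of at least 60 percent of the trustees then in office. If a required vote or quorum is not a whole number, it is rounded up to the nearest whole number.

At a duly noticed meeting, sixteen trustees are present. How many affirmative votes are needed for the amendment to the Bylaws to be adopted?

12

The amendment to the Bylaws requires three-fifths of the trustees then in office (19).
3/5 of 19 = 11.40, rounded up to 12.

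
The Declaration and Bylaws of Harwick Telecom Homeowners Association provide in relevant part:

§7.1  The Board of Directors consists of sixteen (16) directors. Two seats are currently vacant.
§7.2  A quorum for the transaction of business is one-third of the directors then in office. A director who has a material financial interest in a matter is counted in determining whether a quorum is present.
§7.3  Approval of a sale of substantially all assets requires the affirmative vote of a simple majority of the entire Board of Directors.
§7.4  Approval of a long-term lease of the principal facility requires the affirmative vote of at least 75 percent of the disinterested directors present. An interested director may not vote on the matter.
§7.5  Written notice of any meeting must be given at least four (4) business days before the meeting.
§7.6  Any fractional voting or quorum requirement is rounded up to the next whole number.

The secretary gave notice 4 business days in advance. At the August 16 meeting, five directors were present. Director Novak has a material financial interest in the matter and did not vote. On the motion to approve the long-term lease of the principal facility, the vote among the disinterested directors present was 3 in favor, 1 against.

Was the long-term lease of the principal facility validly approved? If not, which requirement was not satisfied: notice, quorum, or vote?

Notice: 4 business days given; 4 required (4 ≥ 4). Satisfied.
Quorum: 5 present (interested directors count toward quorum); quorum is 5. Satisfied.
Vote: the long-term lease of the principal facility requires three-fourths of the disinterested directors present (5 − 1 = 4). 3/4 of 4 = 3, so 3 affirmative votes are needed; 3 voted in favor. Satisfied.

Valid — all requirements satisfied.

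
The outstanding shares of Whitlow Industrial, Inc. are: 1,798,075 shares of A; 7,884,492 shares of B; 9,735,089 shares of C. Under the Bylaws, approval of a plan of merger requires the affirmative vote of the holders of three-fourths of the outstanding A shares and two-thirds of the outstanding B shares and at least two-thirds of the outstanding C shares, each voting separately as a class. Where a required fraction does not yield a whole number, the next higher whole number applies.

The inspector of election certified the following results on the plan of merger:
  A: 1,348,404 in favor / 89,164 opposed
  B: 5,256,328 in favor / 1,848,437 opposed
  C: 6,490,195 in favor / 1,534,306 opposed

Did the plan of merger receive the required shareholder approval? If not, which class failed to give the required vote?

A: 3/4 of 1798075 = 1348556.25, rounded up to 1348557; 1,348,557 required, 1,348,404 in favor — not approved.
B: 2/3 of 7884492 = 5256328; 5,256,328 required, 5,256,328 in favor — approved.
C: 2/3 of 9735089 = 6490059.33, rounded up to 6490060; 6,490,060 required, 6,490,195 in favor — approved.

Not approved — the A shares did not give the required vote.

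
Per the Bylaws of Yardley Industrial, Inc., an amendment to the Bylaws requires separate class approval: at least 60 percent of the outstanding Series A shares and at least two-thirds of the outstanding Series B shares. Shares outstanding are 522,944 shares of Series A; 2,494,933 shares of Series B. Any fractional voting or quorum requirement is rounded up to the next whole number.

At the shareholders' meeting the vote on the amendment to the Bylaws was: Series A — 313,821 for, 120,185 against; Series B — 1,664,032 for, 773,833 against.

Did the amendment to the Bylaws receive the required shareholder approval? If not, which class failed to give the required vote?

Approved — every class gave the required vote.

Series A: 3/5 of 522944 = 313766.40, rounded up to 313767; 313,767 required, 313,821 in favor — approved.
Series B: 2/3 of 2494933 = 1663288.67, rounded up to 1663289; 1,663,289 required, 1,664,032 in favor — approved.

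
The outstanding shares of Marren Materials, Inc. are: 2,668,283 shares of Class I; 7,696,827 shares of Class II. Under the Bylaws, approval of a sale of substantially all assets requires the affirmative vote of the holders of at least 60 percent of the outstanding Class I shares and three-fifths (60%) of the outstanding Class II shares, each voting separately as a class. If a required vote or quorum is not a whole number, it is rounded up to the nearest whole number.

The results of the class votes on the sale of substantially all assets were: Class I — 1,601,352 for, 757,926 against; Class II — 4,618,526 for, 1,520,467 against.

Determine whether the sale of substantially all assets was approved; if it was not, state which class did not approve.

Class I: 3/5 of 2668283 = 1600969.80, rounded up to 1600970; 1,600,970 required, 1,601,352 in favor — approved.
Class II: 3/5 of 7696827 = 4618096.20, rounded up to 4618097; 4,618,097 required, 4,618,526 in favor — approved.

Approved — every class gave the required vote.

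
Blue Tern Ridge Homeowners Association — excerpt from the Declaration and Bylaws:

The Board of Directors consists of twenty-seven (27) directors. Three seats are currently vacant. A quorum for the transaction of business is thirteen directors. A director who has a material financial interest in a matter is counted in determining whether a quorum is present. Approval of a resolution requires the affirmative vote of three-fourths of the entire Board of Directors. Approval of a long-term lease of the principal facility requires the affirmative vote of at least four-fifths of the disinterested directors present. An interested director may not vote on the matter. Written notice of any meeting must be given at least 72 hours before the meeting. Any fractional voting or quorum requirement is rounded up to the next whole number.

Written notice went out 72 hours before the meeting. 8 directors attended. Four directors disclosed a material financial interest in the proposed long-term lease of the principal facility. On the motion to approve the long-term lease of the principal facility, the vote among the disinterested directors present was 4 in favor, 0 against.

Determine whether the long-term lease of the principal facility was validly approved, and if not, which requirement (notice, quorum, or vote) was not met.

Invalid — quorum requirement not satisfied.

Notice: 72 hours given; 72 required (72 ≥ 72). Satisfied.
Quorum: 8 present (interested directors count toward quorum); quorum is 13. Not satisfied.
Vote: the long-term lease of the principal facility requires four-fifths of the disinterested directors present (8 − 4 = 4). 4/5 of 4 = 3.20, rounded up to 4, so 4 affirmative votes are needed; 4 voted in favor. Satisfied. (Moot — without a quorum no business can be validly transacted.)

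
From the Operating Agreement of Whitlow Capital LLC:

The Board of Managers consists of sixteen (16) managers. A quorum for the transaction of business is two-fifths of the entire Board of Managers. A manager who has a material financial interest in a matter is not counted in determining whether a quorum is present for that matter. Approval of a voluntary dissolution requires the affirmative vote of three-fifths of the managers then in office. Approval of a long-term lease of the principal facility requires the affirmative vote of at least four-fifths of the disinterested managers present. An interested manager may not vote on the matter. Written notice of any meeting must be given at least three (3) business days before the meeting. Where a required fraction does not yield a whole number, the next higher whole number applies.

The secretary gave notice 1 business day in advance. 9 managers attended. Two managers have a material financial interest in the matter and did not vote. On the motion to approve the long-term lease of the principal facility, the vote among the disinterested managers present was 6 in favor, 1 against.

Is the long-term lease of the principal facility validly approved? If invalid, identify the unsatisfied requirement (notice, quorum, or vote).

Invalid — notice requirement not satisfied.

Notice: 1 business day given; 3 required (1 < 3). Not satisfied.
Quorum: 9 present, but the 2 interested managers do not count, leaving 7. Quorum is 7. Satisfied.
Vote: the long-term lease of the principal facility requires four-fifths of the disinterested managers present (9 − 2 = 7). 4/5 of 7 = 5.60, rounded up to 6, so 6 affirmative votes are needed; 6 voted in favor. Satisfied.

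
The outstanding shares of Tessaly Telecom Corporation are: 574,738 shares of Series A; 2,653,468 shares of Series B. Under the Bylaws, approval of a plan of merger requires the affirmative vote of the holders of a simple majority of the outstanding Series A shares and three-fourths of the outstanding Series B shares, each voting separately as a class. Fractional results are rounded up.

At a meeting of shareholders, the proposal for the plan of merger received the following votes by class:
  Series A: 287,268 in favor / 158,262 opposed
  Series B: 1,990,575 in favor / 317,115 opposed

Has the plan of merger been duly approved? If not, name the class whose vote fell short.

Series A: a majority of 574738 is 287370; 287,370 required, 287,268 in favor — not approved.
Series B: 3/4 of 2653468 = 1990101; 1,990,101 required, 1,990,575 in favor — approved.

Not approved — the Series A shares did not give the required vote.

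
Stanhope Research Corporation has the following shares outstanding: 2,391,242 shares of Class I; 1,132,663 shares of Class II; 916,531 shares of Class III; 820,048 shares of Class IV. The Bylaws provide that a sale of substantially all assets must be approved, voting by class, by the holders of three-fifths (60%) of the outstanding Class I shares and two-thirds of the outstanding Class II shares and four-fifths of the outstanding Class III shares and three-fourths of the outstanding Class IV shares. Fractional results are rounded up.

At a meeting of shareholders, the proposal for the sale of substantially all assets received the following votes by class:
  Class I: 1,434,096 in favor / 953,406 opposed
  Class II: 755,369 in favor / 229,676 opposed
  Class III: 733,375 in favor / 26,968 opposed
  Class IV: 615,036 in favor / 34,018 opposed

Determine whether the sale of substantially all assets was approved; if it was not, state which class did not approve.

Class I: 3/5 of 2391242 = 1434745.20, rounded up to 1434746; 1,434,746 required, 1,434,096 in favor — not approved.
Class II: 2/3 of 1132663 = 755108.67, rounded up to 755109; 755,109 required, 755,369 in favor — approved.
Class III: 4/5 of 916531 = 733224.80, rounded up to 733225; 733,225 required, 733,375 in favor — approved.
Class IV: 3/4 of 820048 = 615036; 615,036 required, 615,036 in favor — approved.

Not approved — the Class I shares did not give the required vote.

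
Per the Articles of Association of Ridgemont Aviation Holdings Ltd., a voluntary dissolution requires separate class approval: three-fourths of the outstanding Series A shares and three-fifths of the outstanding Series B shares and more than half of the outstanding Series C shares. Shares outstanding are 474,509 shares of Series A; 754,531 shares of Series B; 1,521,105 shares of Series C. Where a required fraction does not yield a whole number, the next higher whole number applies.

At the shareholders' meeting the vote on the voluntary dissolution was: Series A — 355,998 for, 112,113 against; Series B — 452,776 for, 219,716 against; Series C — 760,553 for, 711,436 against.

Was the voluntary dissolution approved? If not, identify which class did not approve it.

Series A: 3/4 of 474509 = 355881.75, rounded up to 355882; 355,882 required, 355,998 in favor — approved.
Series B: 3/5 of 754531 = 452718.60, rounded up to 452719; 452,719 required, 452,776 in favor — approved.
Series C: a majority of 1521105 is 760553; 760,553 required, 760,553 in favor — approved.

Approved — every class gave the required vote.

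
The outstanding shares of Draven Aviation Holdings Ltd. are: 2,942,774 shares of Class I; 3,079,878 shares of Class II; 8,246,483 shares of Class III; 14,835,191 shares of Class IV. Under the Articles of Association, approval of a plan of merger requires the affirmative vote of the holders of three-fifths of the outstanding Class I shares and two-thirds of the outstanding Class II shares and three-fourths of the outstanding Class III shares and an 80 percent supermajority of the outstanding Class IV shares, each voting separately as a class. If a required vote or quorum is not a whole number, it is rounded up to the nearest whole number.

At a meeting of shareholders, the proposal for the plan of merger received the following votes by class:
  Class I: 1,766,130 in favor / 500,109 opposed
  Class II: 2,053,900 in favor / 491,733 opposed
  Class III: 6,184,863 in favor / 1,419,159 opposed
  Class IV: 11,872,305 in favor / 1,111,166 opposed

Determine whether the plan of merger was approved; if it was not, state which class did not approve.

Approved — every class gave the required vote.

Class I: 3/5 of 2942774 = 1765664.40, rounded up to 1765665; 1,765,665 required, 1,766,130 in favor — approved.
Class II: 2/3 of 3079878 = 2053252; 2,053,252 required, 2,053,900 in favor — approved.
Class III: 3/4 of 8246483 = 6184862.25, rounded up to 6184863; 6,184,863 required, 6,184,863 in favor — approved.
Class IV: 4/5 of 14835191 = 11868152.80, rounded up to 11868153; 11,868,153 required, 11,872,305 in favor — approved.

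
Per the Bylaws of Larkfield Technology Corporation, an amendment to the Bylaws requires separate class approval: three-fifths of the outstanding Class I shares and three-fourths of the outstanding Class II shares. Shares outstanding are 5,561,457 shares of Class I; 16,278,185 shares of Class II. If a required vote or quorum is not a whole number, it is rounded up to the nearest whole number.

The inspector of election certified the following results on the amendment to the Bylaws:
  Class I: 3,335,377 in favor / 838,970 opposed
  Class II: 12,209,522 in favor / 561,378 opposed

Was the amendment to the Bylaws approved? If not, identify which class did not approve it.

Not approved — the Class I shares did not give the required vote.

Class I: 3/5 of 5561457 = 3336874.20, rounded up to 3336875; 3,336,875 required, 3,335,377 in favor — not approved.
Class II: 3/4 of 16278185 = 12208638.75, rounded up to 12208639; 12,208,639 required, 12,209,522 in favor — approved.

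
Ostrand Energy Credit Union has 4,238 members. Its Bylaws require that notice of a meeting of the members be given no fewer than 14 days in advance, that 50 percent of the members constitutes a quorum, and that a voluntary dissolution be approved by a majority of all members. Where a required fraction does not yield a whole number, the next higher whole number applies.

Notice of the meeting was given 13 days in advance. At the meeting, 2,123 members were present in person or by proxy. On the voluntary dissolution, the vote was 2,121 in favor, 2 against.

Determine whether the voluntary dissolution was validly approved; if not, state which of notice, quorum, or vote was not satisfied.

Invalid — notice requirement not satisfied.

Notice: 13 days given; 14 required. Not satisfied.
Quorum: 50% of 4,238 = 2,119; 2,123 present. Satisfied.
Vote: requires a majority of all members (4,238); a majority of 4238 is 2120, so 2,120 needed; 2,121 in favor. Satisfied.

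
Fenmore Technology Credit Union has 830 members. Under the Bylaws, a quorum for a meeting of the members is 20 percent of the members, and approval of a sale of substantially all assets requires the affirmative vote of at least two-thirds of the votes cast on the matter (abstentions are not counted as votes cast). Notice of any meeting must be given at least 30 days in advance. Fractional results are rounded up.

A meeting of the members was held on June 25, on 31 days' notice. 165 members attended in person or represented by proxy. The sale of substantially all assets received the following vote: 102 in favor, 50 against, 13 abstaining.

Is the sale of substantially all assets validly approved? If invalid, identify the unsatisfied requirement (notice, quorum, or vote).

Invalid — quorum requirement not satisfied.

Notice: 31 days given; 30 required. Satisfied.
Quorum: 20% of 830 = 166; 165 present. Not satisfied.
Vote: requires two-thirds of the votes cast (165 − 13 abstaining = 152); 2/3 of 152 = 101.33, rounded up to 102, so 102 needed; 102 in favor. Satisfied.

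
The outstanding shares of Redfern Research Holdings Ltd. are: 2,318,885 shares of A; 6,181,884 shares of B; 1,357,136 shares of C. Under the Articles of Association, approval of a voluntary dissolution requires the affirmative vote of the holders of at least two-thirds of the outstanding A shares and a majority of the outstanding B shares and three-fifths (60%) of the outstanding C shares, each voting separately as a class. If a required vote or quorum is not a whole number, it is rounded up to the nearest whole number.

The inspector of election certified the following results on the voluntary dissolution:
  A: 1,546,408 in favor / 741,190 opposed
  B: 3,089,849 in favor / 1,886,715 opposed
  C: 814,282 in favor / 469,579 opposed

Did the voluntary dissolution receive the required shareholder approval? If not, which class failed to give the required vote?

A: 2/3 of 2318885 = 1545923.33, rounded up to 1545924; 1,545,924 required, 1,546,408 in favor — approved.
B: a majority of 6181884 is 3090943; 3,090,943 required, 3,089,849 in favor — not approved.
C: 3/5 of 1357136 = 814281.60, rounded up to 814282; 814,282 required, 814,282 in favor — approved.

Not approved — the B shares did not give the required vote.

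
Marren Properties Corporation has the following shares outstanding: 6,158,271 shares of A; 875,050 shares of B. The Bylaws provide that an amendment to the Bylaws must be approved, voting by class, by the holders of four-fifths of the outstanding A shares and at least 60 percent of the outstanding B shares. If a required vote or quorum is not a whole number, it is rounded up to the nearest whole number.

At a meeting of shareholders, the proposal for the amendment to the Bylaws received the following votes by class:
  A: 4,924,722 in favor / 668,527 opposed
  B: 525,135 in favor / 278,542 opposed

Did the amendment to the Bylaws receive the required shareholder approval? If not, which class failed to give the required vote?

A: 4/5 of 6158271 = 4926616.80, rounded up to 4926617; 4,926,617 required, 4,924,722 in favor — not approved.
B: 3/5 of 875050 = 525030; 525,030 required, 525,135 in favor — approved.

Not approved — the A shares did not give the required vote.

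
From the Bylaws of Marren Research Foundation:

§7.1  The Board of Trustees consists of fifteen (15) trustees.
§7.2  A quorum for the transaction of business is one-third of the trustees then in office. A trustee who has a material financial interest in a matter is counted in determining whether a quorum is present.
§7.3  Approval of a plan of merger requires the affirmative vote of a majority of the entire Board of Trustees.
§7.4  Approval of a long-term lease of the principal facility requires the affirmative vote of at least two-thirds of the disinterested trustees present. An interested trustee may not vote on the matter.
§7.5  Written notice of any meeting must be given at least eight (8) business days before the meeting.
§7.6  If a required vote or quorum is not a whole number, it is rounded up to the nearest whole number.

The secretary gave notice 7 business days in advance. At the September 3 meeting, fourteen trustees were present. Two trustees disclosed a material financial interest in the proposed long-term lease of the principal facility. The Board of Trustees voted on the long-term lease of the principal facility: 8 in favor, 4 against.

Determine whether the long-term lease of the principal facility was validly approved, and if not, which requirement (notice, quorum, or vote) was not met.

Invalid — notice requirement not satisfied.

Notice: 7 business days given; 8 required (7 < 8). Not satisfied.
Quorum: 14 present (interested trustees count toward quorum); quorum is 5. Satisfied.
Vote: the long-term lease of the principal facility requires two-thirds of the disinterested trustees present (14 − 2 = 12). 2/3 of 12 = 8, so 8 affirmative votes are needed; 8 voted in favor. Satisfied.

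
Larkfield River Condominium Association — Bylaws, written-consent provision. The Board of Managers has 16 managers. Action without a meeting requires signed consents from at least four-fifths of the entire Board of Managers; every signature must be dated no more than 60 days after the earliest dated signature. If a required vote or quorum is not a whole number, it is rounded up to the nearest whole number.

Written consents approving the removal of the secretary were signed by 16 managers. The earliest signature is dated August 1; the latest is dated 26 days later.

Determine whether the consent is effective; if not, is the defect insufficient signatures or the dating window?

Signatures required: at least four-fifths of 16 — 4/5 of 16 = 12.80, rounded up to 13, so 13 needed; 16 signed. Sufficient.
Dating window: the latest signature is 26 days after the earliest; the limit is 60 days. Within the window.

Effective — both the signature and dating-window requirements are satisfied.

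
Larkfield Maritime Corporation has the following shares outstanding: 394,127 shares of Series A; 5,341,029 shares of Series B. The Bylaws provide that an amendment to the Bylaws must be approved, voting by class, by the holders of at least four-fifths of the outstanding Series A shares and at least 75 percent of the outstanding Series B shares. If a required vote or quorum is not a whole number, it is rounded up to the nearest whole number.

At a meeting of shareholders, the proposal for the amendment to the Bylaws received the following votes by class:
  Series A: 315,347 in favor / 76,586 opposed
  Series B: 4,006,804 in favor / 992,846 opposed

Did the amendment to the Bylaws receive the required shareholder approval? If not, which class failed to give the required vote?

Approved — every class gave the required vote.

Series A: 4/5 of 394127 = 315301.60, rounded up to 315302; 315,302 required, 315,347 in favor — approved.
Series B: 3/4 of 5341029 = 4005771.75, rounded up to 4005772; 4,005,772 required, 4,006,804 in favor — approved.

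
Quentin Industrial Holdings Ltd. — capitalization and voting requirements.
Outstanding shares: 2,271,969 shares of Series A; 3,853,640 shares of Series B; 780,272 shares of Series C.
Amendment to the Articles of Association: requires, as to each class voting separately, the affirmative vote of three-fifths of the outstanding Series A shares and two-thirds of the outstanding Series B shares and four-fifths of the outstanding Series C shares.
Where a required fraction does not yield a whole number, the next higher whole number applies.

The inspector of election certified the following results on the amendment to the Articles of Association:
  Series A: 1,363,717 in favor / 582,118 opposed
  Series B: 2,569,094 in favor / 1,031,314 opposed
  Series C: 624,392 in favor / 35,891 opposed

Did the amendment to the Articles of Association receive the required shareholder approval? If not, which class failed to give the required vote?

Series A: 3/5 of 2271969 = 1363181.40, rounded up to 1363182; 1,363,182 required, 1,363,717 in favor — approved.
Series B: 2/3 of 3853640 = 2569093.33, rounded up to 2569094; 2,569,094 required, 2,569,094 in favor — approved.
Series C: 4/5 of 780272 = 624217.60, rounded up to 624218; 624,218 required, 624,392 in favor — approved.

Approved — every class gave the required vote.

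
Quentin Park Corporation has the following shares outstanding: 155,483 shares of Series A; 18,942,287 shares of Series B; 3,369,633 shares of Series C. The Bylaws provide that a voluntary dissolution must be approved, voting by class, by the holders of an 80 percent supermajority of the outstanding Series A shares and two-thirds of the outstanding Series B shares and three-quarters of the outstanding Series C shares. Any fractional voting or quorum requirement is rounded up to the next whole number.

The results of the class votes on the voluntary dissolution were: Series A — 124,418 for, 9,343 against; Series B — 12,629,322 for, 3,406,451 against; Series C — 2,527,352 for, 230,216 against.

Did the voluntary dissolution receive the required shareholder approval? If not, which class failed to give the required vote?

Approved — every class gave the required vote.

Series A: 4/5 of 155483 = 124386.40, rounded up to 124387; 124,387 required, 124,418 in favor — approved.
Series B: 2/3 of 18942287 = 12628191.33, rounded up to 12628192; 12,628,192 required, 12,629,322 in favor — approved.
Series C: 3/4 of 3369633 = 2527224.75, rounded up to 2527225; 2,527,225 required, 2,527,352 in favor — approved.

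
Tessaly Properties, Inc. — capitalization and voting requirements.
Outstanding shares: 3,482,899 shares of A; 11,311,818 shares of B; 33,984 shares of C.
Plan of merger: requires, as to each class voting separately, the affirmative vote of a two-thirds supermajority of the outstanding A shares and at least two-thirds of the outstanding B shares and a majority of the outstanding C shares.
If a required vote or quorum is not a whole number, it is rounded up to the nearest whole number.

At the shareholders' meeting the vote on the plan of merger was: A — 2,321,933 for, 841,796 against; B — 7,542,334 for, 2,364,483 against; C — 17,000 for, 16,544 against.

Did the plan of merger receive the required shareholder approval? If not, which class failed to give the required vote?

Approved — every class gave the required vote.

A: 2/3 of 3482899 = 2321932.67, rounded up to 2321933; 2,321,933 required, 2,321,933 in favor — approved.
B: 2/3 of 11311818 = 7541212; 7,541,212 required, 7,542,334 in favor — approved.
C: a majority of 33984 is 16993; 16,993 required, 17,000 in favor — approved.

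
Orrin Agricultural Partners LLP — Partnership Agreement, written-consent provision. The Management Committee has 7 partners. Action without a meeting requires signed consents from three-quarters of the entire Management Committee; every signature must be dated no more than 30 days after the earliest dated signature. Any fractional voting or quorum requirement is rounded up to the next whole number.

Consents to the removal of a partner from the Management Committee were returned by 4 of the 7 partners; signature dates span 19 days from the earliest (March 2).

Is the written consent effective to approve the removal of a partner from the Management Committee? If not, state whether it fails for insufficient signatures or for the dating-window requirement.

Not effective — insufficient signatures.

Signatures required: three-quarters of 7 — 3/4 of 7 = 5.25, rounded up to 6, so 6 needed; 4 signed. Insufficient.
Dating window: the latest signature is 19 days after the earliest; the limit is 30 days. Within the window.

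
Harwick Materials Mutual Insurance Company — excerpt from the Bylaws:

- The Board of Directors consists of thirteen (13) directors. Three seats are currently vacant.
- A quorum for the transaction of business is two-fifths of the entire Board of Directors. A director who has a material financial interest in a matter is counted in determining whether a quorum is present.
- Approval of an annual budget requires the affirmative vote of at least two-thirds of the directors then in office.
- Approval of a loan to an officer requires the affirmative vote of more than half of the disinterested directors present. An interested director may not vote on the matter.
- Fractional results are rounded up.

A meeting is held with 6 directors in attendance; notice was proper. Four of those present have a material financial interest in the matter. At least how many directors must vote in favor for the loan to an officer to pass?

2

The loan to an officer requires a majority of the disinterested directors present (6 − 4 = 2).
A majority of 2 is 2.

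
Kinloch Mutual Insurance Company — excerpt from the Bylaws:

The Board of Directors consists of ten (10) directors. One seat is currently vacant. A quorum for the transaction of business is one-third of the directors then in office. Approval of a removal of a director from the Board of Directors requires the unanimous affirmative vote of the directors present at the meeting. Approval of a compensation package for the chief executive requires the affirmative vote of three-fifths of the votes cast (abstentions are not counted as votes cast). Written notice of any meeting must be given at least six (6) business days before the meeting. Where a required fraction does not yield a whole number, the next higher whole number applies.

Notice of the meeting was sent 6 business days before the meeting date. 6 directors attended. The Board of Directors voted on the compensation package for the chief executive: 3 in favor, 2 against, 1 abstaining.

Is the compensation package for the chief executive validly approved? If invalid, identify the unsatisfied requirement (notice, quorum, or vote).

Valid — all requirements satisfied.

Notice: 6 business days given; 6 required (6 ≥ 6). Satisfied.
Quorum: 6 present; quorum is 3. Satisfied.
Vote: the compensation package for the chief executive requires three-fifths of the votes cast (6 present − 1 abstaining = 5). 3/5 of 5 = 3, so 3 affirmative votes are needed; 3 voted in favor. Satisfied.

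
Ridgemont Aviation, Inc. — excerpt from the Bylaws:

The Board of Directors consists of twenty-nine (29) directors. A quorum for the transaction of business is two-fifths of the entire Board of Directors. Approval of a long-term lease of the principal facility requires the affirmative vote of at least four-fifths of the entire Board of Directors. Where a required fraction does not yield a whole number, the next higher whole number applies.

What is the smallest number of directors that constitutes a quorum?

12

2/5 of 29 = 11.60, rounded up to 12.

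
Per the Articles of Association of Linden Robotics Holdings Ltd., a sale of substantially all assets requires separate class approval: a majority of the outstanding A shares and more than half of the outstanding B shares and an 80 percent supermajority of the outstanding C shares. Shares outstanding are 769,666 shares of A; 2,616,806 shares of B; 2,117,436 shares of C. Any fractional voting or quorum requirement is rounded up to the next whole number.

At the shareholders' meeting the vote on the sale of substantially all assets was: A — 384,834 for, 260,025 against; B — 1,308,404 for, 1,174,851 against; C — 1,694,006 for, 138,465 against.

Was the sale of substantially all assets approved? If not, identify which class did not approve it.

Approved — every class gave the required vote.

A: a majority of 769666 is 384834; 384,834 required, 384,834 in favor — approved.
B: a majority of 2616806 is 1308404; 1,308,404 required, 1,308,404 in favor — approved.
C: 4/5 of 2117436 = 1693948.80, rounded up to 1693949; 1,693,949 required, 1,694,006 in favor — approved.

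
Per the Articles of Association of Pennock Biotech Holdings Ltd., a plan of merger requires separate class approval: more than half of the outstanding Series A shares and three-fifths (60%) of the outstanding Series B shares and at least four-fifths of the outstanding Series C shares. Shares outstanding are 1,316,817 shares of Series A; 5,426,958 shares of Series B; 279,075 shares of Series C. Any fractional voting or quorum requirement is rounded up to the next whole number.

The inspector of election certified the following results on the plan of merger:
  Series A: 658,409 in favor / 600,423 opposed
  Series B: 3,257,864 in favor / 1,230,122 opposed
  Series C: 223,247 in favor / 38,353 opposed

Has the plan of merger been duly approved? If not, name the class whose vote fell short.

Series A: a majority of 1316817 is 658409; 658,409 required, 658,409 in favor — approved.
Series B: 3/5 of 5426958 = 3256174.80, rounded up to 3256175; 3,256,175 required, 3,257,864 in favor — approved.
Series C: 4/5 of 279075 = 223260; 223,260 required, 223,247 in favor — not approved.

Not approved — the Series C shares did not give the required vote.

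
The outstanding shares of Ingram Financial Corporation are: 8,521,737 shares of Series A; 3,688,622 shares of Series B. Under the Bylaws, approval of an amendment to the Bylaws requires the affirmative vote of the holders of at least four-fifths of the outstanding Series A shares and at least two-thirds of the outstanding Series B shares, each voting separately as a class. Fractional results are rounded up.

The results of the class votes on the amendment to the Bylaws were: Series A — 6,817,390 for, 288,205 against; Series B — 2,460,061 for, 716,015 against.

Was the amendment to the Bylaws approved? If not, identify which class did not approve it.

Series A: 4/5 of 8521737 = 6817389.60, rounded up to 6817390; 6,817,390 required, 6,817,390 in favor — approved.
Series B: 2/3 of 3688622 = 2459081.33, rounded up to 2459082; 2,459,082 required, 2,460,061 in favor — approved.

Approved — every class gave the required vote.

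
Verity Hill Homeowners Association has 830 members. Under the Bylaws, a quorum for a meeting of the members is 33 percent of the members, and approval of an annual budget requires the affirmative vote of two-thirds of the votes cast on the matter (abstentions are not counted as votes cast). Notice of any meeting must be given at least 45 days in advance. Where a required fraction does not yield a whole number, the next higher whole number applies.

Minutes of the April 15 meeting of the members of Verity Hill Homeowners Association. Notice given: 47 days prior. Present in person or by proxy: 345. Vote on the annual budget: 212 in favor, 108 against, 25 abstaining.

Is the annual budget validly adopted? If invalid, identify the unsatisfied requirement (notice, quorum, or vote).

Invalid — vote requirement not satisfied.

Notice: 47 days given; 45 required. Satisfied.
Quorum: 33% of 830 = 273.90, rounded up to 274; 345 present. Satisfied.
Vote: requires two-thirds of the votes cast (345 − 25 abstaining = 320); 2/3 of 320 = 213.33, rounded up to 214, so 214 needed; 212 in favor. Not satisfied.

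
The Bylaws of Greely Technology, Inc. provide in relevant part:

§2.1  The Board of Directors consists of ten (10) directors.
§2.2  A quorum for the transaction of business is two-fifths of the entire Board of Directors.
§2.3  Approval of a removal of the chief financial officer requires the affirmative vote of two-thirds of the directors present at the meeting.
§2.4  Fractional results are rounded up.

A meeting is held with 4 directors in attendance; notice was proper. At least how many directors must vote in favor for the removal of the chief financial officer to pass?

The removal of the chief financial officer requires two-thirds of the directors present (4).
2/3 of 4 = 2.67, rounded up to 3.

3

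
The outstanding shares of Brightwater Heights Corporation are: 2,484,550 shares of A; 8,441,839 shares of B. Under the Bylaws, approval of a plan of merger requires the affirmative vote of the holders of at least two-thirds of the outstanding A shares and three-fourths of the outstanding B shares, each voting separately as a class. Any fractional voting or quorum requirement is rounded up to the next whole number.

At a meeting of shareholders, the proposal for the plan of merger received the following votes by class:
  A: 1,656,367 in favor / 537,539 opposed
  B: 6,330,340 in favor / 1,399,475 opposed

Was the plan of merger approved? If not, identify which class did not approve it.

A: 2/3 of 2484550 = 1656366.67, rounded up to 1656367; 1,656,367 required, 1,656,367 in favor — approved.
B: 3/4 of 8441839 = 6331379.25, rounded up to 6331380; 6,331,380 required, 6,330,340 in favor — not approved.

Not approved — the B shares did not give the required vote.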